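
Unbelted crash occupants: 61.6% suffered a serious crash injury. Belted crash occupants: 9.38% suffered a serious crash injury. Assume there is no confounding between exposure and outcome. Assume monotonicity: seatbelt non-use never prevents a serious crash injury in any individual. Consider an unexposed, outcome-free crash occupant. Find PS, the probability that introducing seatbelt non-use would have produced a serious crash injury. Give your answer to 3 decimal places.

PS ≈ 0.576

p₁ = 0.616, p₀ = 0.0938.
Under exogeneity and monotonicity, PS = (p₁ − p₀) / (1 − p₀).
PS = (0.616 − 0.0938) / (1 − 0.0938) = 0.5222 / 0.9062 ≈ 0.5763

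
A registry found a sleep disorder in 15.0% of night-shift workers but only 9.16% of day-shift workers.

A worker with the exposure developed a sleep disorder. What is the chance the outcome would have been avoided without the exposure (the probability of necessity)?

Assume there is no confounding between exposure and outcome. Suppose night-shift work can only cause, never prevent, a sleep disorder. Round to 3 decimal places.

PN ≈ 0.389

p₁ = 0.15, p₀ = 0.0916.
Under exogeneity and monotonicity, PN = (p₁ − p₀) / p₁.
PN = (0.15 − 0.0916) / 0.15 = 0.0584 / 0.15 ≈ 0.3893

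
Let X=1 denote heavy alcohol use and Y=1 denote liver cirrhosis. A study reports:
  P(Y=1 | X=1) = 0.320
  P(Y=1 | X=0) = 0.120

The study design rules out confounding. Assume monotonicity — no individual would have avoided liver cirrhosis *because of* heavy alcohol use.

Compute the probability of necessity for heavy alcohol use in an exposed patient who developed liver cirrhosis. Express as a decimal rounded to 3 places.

PN ≈ 0.625

Let p₁ = 0.32, p₀ = 0.12.
Under exogeneity and monotonicity, PN = (p₁ − p₀) / p₁.
PN = (0.32 − 0.12) / 0.32 = 0.2 / 0.32 ≈ 0.6250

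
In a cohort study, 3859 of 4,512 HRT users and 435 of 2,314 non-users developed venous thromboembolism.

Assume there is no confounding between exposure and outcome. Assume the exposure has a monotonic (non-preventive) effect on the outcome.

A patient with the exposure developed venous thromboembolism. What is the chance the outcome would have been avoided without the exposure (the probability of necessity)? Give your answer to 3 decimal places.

p₁ = P(outcome | exposed) = 3859/4512 = 0.85527
p₀ = P(outcome | unexposed) = 435/2314 = 0.18799
Under exogeneity and monotonicity, PN = (p₁ − p₀) / p₁.
PN = (0.85527 − 0.18799) / 0.85527 = 0.66729 / 0.85527 ≈ 0.7802

PN ≈ 0.780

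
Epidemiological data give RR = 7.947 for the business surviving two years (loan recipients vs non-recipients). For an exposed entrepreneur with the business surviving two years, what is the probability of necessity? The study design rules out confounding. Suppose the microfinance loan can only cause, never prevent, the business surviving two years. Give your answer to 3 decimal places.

PN ≈ 0.874

Under exogeneity and monotonicity, PN = (RR − 1) / RR = 1 − 1/RR.
PN = (7.947 − 1) / 7.947 = 6.947 / 7.947 ≈ 0.8742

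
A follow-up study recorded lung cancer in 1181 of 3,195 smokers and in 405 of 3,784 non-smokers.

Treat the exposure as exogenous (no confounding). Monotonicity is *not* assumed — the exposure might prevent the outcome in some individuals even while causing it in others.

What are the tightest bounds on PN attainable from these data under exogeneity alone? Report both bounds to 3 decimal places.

p₁ = P(outcome | exposed) = 1181/3195 = 0.36964
p₀ = P(outcome | unexposed) = 405/3784 = 0.10703
Under exogeneity alone the bounds on PN are max{0,(p₁−p₀)/p₁} ≤ PN ≤ min{1,(1−p₀)/p₁}.
  lower = (p₁ − p₀)/p₁ = 0.26261 / 0.36964 ≈ 0.7104
  upper = min{1, (1 − p₀)/p₁} = 0.89297 / 0.36964 ≈ 2.4158 → capped at 1

0.710 ≤ PN ≤ 1.000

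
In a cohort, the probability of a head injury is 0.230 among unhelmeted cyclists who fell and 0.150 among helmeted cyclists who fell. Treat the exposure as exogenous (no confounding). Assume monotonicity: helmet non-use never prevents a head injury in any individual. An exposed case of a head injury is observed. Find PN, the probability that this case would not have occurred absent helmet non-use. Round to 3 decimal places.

PN ≈ 0.348

Let p₁ = 0.23, p₀ = 0.15.
Under exogeneity and monotonicity, PN = (p₁ − p₀) / p₁.
PN = (0.23 − 0.15) / 0.23 = 0.08 / 0.23 ≈ 0.3478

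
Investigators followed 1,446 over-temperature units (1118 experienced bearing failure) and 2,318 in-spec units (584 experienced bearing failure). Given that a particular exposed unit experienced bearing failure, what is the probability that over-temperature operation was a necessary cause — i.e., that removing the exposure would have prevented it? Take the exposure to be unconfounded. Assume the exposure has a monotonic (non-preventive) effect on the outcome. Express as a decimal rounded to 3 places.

PN ≈ 0.674

p₁ = P(outcome | exposed) = 1118/1446 = 0.77317
p₀ = P(outcome | unexposed) = 584/2318 = 0.25194
Under exogeneity and monotonicity, PN = (p₁ − p₀) / p₁.
PN = (0.77317 − 0.25194) / 0.77317 = 0.52123 / 0.77317 ≈ 0.6741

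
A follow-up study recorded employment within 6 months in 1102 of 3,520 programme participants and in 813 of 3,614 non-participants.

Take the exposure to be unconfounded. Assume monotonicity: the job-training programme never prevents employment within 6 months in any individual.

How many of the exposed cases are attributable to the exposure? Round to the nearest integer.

p₁ = P(outcome | exposed) = 1102/3520 = 0.31307
p₀ = P(outcome | unexposed) = 813/3614 = 0.22496
PN = (p₁ − p₀)/p₁ = (0.31307 − 0.22496) / 0.31307 ≈ 0.28144.
Attributable cases ≈ PN × (exposed cases) = 0.28144 × 1102 ≈ 310.15.

about 310 cases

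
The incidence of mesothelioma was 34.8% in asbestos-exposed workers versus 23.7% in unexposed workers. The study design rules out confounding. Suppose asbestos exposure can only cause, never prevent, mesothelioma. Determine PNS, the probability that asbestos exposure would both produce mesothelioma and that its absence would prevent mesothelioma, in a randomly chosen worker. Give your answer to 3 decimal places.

PNS ≈ 0.111

p₁ = 0.348, p₀ = 0.237.
Under exogeneity and monotonicity, PNS = p₁ − p₀.
PNS = 0.348 − 0.237 = 0.111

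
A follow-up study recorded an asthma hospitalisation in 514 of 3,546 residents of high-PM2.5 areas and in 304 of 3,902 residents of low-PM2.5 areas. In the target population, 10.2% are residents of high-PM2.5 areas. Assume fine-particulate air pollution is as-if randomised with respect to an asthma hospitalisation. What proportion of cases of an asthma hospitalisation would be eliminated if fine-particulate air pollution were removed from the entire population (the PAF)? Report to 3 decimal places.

p₁ = P(outcome | exposed) = 514/3546 = 0.14495
p₀ = P(outcome | unexposed) = 304/3902 = 0.077909
Overall risk P(Y=1) = π·p₁ + (1−π)·p₀ = 0.102×0.14495 + 0.898×0.077909 = 0.084747.
Under exogeneity, PAF = [P(Y=1) − p₀] / P(Y=1).
PAF = (0.084747 − 0.077909) / 0.084747 ≈ 0.0807

PAF ≈ 0.081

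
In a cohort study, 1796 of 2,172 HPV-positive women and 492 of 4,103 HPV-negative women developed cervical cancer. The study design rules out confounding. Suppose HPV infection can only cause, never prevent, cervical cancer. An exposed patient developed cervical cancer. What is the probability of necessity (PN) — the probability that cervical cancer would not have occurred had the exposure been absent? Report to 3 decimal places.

PN ≈ 0.855

p₁ = P(outcome | exposed) = 1796/2172 = 0.82689
p₀ = P(outcome | unexposed) = 492/4103 = 0.11991
Under exogeneity and monotonicity, PN = (p₁ − p₀) / p₁.
PN = (0.82689 − 0.11991) / 0.82689 = 0.70698 / 0.82689 ≈ 0.8550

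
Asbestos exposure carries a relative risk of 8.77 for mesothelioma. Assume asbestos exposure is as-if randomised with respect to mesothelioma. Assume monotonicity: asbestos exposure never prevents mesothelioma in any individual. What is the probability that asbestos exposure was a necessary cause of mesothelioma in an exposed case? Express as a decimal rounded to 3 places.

Under exogeneity and monotonicity, PN = (RR − 1) / RR = 1 − 1/RR.
PN = (8.77 − 1) / 8.77 = 7.77 / 8.77 ≈ 0.8860

PN ≈ 0.886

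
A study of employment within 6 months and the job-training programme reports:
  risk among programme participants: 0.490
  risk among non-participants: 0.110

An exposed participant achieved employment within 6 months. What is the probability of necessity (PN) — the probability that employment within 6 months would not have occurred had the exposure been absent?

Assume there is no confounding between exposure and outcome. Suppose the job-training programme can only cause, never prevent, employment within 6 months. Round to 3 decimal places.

PN ≈ 0.776

Let p₁ = 0.49, p₀ = 0.11.
Under exogeneity and monotonicity, PN = (p₁ − p₀) / p₁.
PN = (0.49 − 0.11) / 0.49 = 0.38 / 0.49 ≈ 0.7755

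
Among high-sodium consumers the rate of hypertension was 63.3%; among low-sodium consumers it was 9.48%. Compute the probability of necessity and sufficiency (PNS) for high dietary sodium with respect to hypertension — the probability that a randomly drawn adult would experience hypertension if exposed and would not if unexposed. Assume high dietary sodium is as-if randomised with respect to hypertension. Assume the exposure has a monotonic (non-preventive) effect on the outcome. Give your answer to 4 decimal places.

p₁ = 0.633, p₀ = 0.0948.
Under exogeneity and monotonicity, PNS = p₁ − p₀.
PNS = 0.633 − 0.0948 = 0.5382

PNS ≈ 0.5382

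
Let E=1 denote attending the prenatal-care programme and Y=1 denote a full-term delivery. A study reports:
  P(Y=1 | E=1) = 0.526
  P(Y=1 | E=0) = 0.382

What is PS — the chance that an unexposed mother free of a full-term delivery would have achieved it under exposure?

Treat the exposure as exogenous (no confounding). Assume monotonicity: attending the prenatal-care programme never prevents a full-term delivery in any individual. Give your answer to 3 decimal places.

Let p₁ = 0.526, p₀ = 0.382.
Under exogeneity and monotonicity, PS = (p₁ − p₀) / (1 − p₀).
PS = (0.526 − 0.382) / (1 − 0.382) = 0.144 / 0.618 ≈ 0.2330

PS ≈ 0.233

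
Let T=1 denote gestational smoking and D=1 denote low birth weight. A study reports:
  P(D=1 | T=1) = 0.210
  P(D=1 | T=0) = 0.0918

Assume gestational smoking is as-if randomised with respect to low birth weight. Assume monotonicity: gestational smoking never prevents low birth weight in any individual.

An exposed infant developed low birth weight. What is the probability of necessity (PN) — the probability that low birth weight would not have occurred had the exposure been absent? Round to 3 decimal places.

PN ≈ 0.563

Let p₁ = 0.21, p₀ = 0.0918.
Under exogeneity and monotonicity, PN = (p₁ − p₀) / p₁.
PN = (0.21 − 0.0918) / 0.21 = 0.1182 / 0.21 ≈ 0.5629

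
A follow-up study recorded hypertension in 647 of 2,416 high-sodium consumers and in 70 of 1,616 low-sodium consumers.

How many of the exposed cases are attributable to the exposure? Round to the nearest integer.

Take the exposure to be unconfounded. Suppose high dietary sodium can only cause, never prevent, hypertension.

p₁ = P(outcome | exposed) = 647/2416 = 0.2678
p₀ = P(outcome | unexposed) = 70/1616 = 0.043317
PN = (p₁ − p₀)/p₁ = (0.2678 − 0.043317) / 0.2678 ≈ 0.83825.
Attributable cases ≈ PN × (exposed cases) = 0.83825 × 647 ≈ 542.35.

about 542 cases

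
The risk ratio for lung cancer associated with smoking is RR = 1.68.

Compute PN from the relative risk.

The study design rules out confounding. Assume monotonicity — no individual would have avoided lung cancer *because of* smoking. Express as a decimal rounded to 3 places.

Under exogeneity and monotonicity, PN = (RR − 1) / RR = 1 − 1/RR.
PN = (1.68 − 1) / 1.68 = 0.68 / 1.68 ≈ 0.4048

PN ≈ 0.405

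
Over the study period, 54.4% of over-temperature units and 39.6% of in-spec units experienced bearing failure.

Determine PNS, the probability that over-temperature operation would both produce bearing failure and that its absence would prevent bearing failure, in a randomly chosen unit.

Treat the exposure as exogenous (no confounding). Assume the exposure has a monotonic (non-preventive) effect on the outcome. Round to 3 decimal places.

PNS ≈ 0.148

p₁ = 0.544, p₀ = 0.396.
Under exogeneity and monotonicity, PNS = p₁ − p₀.
PNS = 0.544 − 0.396 = 0.148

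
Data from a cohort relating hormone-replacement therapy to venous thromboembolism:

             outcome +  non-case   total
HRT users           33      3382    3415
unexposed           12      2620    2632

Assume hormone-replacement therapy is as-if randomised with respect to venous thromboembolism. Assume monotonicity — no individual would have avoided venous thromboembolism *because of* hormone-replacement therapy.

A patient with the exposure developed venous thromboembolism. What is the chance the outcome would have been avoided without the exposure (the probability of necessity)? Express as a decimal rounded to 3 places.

PN ≈ 0.528

p₁ = P(outcome | exposed) = 33/3415 = 0.0096633
p₀ = P(outcome | unexposed) = 12/2632 = 0.0045593
Under exogeneity and monotonicity, PN = (p₁ − p₀) / p₁.
PN = (0.0096633 − 0.0045593) / 0.0096633 = 0.005104 / 0.0096633 ≈ 0.5282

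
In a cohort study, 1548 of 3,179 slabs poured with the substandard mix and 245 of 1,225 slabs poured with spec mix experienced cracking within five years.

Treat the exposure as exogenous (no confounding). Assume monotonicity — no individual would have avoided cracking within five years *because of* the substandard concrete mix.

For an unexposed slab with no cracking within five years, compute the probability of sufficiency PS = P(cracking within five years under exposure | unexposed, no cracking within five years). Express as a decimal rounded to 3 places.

PS ≈ 0.359

p₁ = P(outcome | exposed) = 1548/3179 = 0.48695
p₀ = P(outcome | unexposed) = 245/1225 = 0.2
Under exogeneity and monotonicity, PS = (p₁ − p₀) / (1 − p₀).
PS = (0.48695 − 0.2) / (1 − 0.2) = 0.28695 / 0.8 ≈ 0.3587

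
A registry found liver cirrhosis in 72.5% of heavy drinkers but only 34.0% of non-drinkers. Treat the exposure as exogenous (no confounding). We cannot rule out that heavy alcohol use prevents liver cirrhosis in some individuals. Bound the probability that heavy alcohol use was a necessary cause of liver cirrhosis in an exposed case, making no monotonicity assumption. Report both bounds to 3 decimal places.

p₁ = 0.725, p₀ = 0.34.
Under exogeneity alone the bounds on PN are max{0,(p₁−p₀)/p₁} ≤ PN ≤ min{1,(1−p₀)/p₁}.
  lower = (p₁ − p₀)/p₁ = 0.385 / 0.725 ≈ 0.5310
  upper = min{1, (1 − p₀)/p₁} = 0.66 / 0.725 ≈ 0.9103

0.531 ≤ PN ≤ 0.910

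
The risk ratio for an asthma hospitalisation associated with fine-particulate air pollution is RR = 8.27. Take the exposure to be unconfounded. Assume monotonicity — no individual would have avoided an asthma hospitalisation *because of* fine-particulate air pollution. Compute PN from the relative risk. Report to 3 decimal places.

Under exogeneity and monotonicity, PN = (RR − 1) / RR = 1 − 1/RR.
PN = (8.27 − 1) / 8.27 = 7.27 / 8.27 ≈ 0.8791

PN ≈ 0.879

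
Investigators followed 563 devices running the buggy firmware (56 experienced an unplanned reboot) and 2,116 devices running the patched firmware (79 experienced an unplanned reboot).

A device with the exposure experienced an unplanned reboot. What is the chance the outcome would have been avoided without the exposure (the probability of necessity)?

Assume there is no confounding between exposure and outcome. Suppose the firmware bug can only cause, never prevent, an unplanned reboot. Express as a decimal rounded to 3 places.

p₁ = P(outcome | exposed) = 56/563 = 0.099467
p₀ = P(outcome | unexposed) = 79/2116 = 0.037335
Under exogeneity and monotonicity, PN = (p₁ − p₀) / p₁.
PN = (0.099467 − 0.037335) / 0.099467 = 0.062133 / 0.099467 ≈ 0.6247

PN ≈ 0.625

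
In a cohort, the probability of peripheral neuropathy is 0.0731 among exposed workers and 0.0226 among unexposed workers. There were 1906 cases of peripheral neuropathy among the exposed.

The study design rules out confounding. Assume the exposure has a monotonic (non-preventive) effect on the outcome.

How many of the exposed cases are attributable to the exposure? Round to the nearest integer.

Let p₁ = 0.0731, p₀ = 0.0226.
PN = (p₁ − p₀)/p₁ = (0.0731 − 0.0226) / 0.0731 ≈ 0.69083.
Attributable cases ≈ PN × (exposed cases) = 0.69083 × 1906 ≈ 1316.73.

about 1317 cases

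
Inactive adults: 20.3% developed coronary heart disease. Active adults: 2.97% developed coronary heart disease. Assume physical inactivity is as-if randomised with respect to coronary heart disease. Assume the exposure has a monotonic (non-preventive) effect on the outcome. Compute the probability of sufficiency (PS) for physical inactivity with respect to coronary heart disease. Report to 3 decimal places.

PS ≈ 0.179

p₁ = 0.203, p₀ = 0.0297.
Under exogeneity and monotonicity, PS = (p₁ − p₀) / (1 − p₀).
PS = (0.203 − 0.0297) / (1 − 0.0297) = 0.1733 / 0.9703 ≈ 0.1786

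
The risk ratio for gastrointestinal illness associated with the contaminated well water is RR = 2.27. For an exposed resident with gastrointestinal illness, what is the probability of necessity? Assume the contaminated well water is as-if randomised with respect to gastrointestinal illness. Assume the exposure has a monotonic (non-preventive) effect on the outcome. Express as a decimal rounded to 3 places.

Under exogeneity and monotonicity, PN = (RR − 1) / RR = 1 − 1/RR.
PN = (2.27 − 1) / 2.27 = 1.27 / 2.27 ≈ 0.5595

PN ≈ 0.559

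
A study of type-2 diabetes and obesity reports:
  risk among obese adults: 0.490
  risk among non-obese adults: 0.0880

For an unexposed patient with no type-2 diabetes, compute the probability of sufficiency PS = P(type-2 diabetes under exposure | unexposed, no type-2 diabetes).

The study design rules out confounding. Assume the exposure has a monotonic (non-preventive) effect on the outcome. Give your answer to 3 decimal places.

Let p₁ = 0.49, p₀ = 0.088.
Under exogeneity and monotonicity, PS = (p₁ − p₀) / (1 − p₀).
PS = (0.49 − 0.088) / (1 − 0.088) = 0.402 / 0.912 ≈ 0.4408

PS ≈ 0.441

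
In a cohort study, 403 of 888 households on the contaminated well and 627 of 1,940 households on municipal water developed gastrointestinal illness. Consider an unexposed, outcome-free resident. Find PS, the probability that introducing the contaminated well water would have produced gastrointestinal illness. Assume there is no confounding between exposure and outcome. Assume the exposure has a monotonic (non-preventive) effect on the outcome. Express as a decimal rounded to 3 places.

PS ≈ 0.193

p₁ = P(outcome | exposed) = 403/888 = 0.45383
p₀ = P(outcome | unexposed) = 627/1940 = 0.3232
Under exogeneity and monotonicity, PS = (p₁ − p₀) / (1 − p₀).
PS = (0.45383 − 0.3232) / (1 − 0.3232) = 0.13063 / 0.6768 ≈ 0.1930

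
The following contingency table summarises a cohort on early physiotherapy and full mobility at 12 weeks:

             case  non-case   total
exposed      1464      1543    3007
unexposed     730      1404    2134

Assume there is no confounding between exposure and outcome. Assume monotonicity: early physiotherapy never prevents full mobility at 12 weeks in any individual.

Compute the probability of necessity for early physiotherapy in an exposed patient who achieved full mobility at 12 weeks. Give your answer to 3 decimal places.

p₁ = P(outcome | exposed) = 1464/3007 = 0.48686
p₀ = P(outcome | unexposed) = 730/2134 = 0.34208
Under exogeneity and monotonicity, PN = (p₁ − p₀) / p₁.
PN = (0.48686 − 0.34208) / 0.48686 = 0.14478 / 0.48686 ≈ 0.2974

PN ≈ 0.297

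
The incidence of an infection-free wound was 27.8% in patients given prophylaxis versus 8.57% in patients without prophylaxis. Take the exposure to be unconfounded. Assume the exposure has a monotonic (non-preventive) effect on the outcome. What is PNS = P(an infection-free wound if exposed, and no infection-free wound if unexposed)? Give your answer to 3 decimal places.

p₁ = 0.278, p₀ = 0.0857.
Under exogeneity and monotonicity, PNS = p₁ − p₀.
PNS = 0.278 − 0.0857 = 0.1923

PNS ≈ 0.192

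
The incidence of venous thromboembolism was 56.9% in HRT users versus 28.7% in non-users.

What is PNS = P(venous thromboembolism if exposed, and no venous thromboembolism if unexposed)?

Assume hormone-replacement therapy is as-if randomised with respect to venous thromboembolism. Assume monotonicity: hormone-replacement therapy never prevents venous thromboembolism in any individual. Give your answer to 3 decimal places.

p₁ = 0.569, p₀ = 0.287.
Under exogeneity and monotonicity, PNS = p₁ − p₀.
PNS = 0.569 − 0.287 = 0.282

PNS ≈ 0.282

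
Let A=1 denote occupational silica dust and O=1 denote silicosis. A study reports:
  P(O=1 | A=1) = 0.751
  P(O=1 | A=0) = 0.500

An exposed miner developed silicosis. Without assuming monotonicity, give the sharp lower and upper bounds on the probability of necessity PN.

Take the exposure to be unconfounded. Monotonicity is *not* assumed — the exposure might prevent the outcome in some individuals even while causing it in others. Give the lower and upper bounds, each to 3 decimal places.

0.334 ≤ PN ≤ 0.666

Let p₁ = 0.751, p₀ = 0.5.
Under exogeneity alone the bounds on PN are max{0,(p₁−p₀)/p₁} ≤ PN ≤ min{1,(1−p₀)/p₁}.
  lower = (p₁ − p₀)/p₁ = 0.251 / 0.751 ≈ 0.3342
  upper = min{1, (1 − p₀)/p₁} = 0.5 / 0.751 ≈ 0.6658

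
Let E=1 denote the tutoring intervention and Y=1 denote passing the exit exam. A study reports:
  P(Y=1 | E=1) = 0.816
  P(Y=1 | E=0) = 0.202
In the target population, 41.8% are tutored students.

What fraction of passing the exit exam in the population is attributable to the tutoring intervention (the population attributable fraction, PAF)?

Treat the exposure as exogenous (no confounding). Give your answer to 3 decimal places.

PAF ≈ 0.560

Let p₁ = 0.816, p₀ = 0.202.
Overall risk P(Y=1) = π·p₁ + (1−π)·p₀ = 0.418×0.816 + 0.582×0.202 = 0.45865.
Under exogeneity, PAF = [P(Y=1) − p₀] / P(Y=1).
PAF = (0.45865 − 0.202) / 0.45865 ≈ 0.5596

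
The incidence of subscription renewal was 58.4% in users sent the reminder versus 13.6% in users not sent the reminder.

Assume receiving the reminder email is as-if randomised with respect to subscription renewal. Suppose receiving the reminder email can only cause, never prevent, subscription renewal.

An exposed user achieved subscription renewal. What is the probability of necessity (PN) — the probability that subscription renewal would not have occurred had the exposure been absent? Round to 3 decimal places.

p₁ = 0.584, p₀ = 0.136.
Under exogeneity and monotonicity, PN = (p₁ − p₀) / p₁.
PN = (0.584 − 0.136) / 0.584 = 0.448 / 0.584 ≈ 0.7671

PN ≈ 0.767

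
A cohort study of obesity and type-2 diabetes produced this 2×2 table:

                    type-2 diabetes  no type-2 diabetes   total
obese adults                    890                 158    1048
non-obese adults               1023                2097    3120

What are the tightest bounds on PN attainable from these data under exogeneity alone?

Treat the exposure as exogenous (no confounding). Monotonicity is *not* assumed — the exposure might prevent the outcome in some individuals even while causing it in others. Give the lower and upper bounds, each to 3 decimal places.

0.614 ≤ PN ≤ 0.791

p₁ = P(outcome | exposed) = 890/1048 = 0.84924
p₀ = P(outcome | unexposed) = 1023/3120 = 0.32788
Under exogeneity alone the bounds on PN are max{0,(p₁−p₀)/p₁} ≤ PN ≤ min{1,(1−p₀)/p₁}.
  lower = (p₁ − p₀)/p₁ = 0.52135 / 0.84924 ≈ 0.6139
  upper = min{1, (1 − p₀)/p₁} = 0.67212 / 0.84924 ≈ 0.7914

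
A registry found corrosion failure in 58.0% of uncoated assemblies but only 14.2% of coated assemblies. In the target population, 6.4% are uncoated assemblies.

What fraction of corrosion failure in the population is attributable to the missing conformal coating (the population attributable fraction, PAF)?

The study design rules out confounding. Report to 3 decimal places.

p₁ = 0.58, p₀ = 0.142.
Overall risk P(Y=1) = π·p₁ + (1−π)·p₀ = 0.064×0.58 + 0.936×0.142 = 0.17003.
Under exogeneity, PAF = [P(Y=1) − p₀] / P(Y=1).
PAF = (0.17003 − 0.142) / 0.17003 ≈ 0.1649

PAF ≈ 0.165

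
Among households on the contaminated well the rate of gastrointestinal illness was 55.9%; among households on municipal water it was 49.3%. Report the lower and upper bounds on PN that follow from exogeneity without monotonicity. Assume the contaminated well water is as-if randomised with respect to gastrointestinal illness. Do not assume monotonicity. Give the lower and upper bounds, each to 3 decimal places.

p₁ = 0.559, p₀ = 0.493.
Under exogeneity alone the bounds on PN are max{0,(p₁−p₀)/p₁} ≤ PN ≤ min{1,(1−p₀)/p₁}.
  lower = (p₁ − p₀)/p₁ = 0.066 / 0.559 ≈ 0.1181
  upper = min{1, (1 − p₀)/p₁} = 0.507 / 0.559 ≈ 0.9070

0.118 ≤ PN ≤ 0.907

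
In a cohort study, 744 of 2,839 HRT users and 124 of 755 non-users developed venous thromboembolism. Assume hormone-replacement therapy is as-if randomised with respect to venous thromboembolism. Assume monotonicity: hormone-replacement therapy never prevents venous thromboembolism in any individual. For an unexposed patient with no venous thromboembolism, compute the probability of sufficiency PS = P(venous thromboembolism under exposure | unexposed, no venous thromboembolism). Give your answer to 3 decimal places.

PS ≈ 0.117

p₁ = P(outcome | exposed) = 744/2839 = 0.26206
p₀ = P(outcome | unexposed) = 124/755 = 0.16424
Under exogeneity and monotonicity, PS = (p₁ − p₀) / (1 − p₀).
PS = (0.26206 − 0.16424) / (1 − 0.16424) = 0.097826 / 0.83576 ≈ 0.1170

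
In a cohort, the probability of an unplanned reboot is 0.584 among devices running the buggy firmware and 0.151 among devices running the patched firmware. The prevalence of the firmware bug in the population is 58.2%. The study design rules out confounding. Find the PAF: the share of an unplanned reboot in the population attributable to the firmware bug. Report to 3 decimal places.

Let p₁ = 0.584, p₀ = 0.151.
Overall risk P(Y=1) = π·p₁ + (1−π)·p₀ = 0.582×0.584 + 0.418×0.151 = 0.40301.
Under exogeneity, PAF = [P(Y=1) − p₀] / P(Y=1).
PAF = (0.40301 − 0.151) / 0.40301 ≈ 0.6253

PAF ≈ 0.625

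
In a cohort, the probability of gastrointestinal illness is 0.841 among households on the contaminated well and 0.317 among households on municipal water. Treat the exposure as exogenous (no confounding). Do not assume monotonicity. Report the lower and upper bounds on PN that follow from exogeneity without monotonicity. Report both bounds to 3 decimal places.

0.623 ≤ PN ≤ 0.812

Let p₁ = 0.841, p₀ = 0.317.
Under exogeneity alone the bounds on PN are max{0,(p₁−p₀)/p₁} ≤ PN ≤ min{1,(1−p₀)/p₁}.
  lower = (p₁ − p₀)/p₁ = 0.524 / 0.841 ≈ 0.6231
  upper = min{1, (1 − p₀)/p₁} = 0.683 / 0.841 ≈ 0.8121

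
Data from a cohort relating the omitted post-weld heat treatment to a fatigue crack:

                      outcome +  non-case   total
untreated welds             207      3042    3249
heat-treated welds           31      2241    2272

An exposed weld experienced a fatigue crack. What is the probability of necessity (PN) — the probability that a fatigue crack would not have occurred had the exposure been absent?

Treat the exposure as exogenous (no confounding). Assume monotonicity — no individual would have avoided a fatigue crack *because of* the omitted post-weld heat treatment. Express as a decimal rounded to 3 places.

p₁ = P(outcome | exposed) = 207/3249 = 0.063712
p₀ = P(outcome | unexposed) = 31/2272 = 0.013644
Under exogeneity and monotonicity, PN = (p₁ − p₀) / p₁.
PN = (0.063712 − 0.013644) / 0.063712 = 0.050068 / 0.063712 ≈ 0.7858

PN ≈ 0.786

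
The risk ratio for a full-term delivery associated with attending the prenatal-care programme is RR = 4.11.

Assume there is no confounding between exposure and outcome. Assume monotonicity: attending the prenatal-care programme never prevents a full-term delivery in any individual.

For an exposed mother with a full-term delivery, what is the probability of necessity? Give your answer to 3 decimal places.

Under exogeneity and monotonicity, PN = (RR − 1) / RR = 1 − 1/RR.
PN = (4.11 − 1) / 4.11 = 3.11 / 4.11 ≈ 0.7567

PN ≈ 0.757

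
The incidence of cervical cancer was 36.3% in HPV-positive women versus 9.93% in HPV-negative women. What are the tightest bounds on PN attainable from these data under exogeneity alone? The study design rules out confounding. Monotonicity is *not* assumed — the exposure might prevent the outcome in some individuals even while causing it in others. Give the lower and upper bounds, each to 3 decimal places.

p₁ = 0.363, p₀ = 0.0993.
Under exogeneity alone the bounds on PN are max{0,(p₁−p₀)/p₁} ≤ PN ≤ min{1,(1−p₀)/p₁}.
  lower = (p₁ − p₀)/p₁ = 0.2637 / 0.363 ≈ 0.7264
  upper = min{1, (1 − p₀)/p₁} = 0.9007 / 0.363 ≈ 2.4813 → capped at 1

0.726 ≤ PN ≤ 1.000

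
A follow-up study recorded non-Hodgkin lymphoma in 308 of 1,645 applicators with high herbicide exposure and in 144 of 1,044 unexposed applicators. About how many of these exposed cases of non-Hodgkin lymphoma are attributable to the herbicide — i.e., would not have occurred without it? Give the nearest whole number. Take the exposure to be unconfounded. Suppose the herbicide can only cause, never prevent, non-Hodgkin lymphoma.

about 81 cases

p₁ = P(outcome | exposed) = 308/1645 = 0.18723
p₀ = P(outcome | unexposed) = 144/1044 = 0.13793
PN = (p₁ − p₀)/p₁ = (0.18723 − 0.13793) / 0.18723 ≈ 0.26332.
Attributable cases ≈ PN × (exposed cases) = 0.26332 × 308 ≈ 81.10.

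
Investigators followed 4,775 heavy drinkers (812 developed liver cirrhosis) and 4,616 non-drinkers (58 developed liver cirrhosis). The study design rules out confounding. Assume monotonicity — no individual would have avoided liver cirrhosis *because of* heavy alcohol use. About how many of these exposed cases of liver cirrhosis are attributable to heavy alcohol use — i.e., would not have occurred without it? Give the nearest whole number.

about 752 cases

p₁ = P(outcome | exposed) = 812/4775 = 0.17005
p₀ = P(outcome | unexposed) = 58/4616 = 0.012565
PN = (p₁ − p₀)/p₁ = (0.17005 − 0.012565) / 0.17005 ≈ 0.92611.
Attributable cases ≈ PN × (exposed cases) = 0.92611 × 812 ≈ 752.00.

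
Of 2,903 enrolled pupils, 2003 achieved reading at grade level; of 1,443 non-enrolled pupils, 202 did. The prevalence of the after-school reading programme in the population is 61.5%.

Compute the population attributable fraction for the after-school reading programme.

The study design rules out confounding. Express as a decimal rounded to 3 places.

p₁ = P(outcome | exposed) = 2003/2903 = 0.68998
p₀ = P(outcome | unexposed) = 202/1443 = 0.13999
Overall risk P(Y=1) = π·p₁ + (1−π)·p₀ = 0.615×0.68998 + 0.385×0.13999 = 0.47823.
Under exogeneity, PAF = [P(Y=1) − p₀] / P(Y=1).
PAF = (0.47823 − 0.13999) / 0.47823 ≈ 0.7073

PAF ≈ 0.707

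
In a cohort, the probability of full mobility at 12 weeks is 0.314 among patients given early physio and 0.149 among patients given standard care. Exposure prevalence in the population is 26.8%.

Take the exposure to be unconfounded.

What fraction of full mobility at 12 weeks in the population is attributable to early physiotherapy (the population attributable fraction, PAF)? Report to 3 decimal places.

PAF ≈ 0.229

Let p₁ = 0.314, p₀ = 0.149.
Overall risk P(Y=1) = π·p₁ + (1−π)·p₀ = 0.268×0.314 + 0.732×0.149 = 0.19322.
Under exogeneity, PAF = [P(Y=1) − p₀] / P(Y=1).
PAF = (0.19322 − 0.149) / 0.19322 ≈ 0.2289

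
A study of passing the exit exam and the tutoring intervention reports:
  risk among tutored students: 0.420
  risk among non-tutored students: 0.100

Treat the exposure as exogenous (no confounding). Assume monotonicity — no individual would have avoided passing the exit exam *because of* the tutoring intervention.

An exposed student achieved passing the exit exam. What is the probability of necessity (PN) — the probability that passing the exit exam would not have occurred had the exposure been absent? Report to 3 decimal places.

Let p₁ = 0.42, p₀ = 0.1.
Under exogeneity and monotonicity, PN = (p₁ − p₀) / p₁.
PN = (0.42 − 0.1) / 0.42 = 0.32 / 0.42 ≈ 0.7619

PN ≈ 0.762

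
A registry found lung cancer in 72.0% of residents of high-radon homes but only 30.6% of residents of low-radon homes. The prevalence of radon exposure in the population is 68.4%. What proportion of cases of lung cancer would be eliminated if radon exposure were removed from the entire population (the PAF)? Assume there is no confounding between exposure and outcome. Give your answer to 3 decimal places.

p₁ = 0.72, p₀ = 0.306.
Overall risk P(Y=1) = π·p₁ + (1−π)·p₀ = 0.684×0.72 + 0.316×0.306 = 0.58918.
Under exogeneity, PAF = [P(Y=1) − p₀] / P(Y=1).
PAF = (0.58918 − 0.306) / 0.58918 ≈ 0.4806

PAF ≈ 0.481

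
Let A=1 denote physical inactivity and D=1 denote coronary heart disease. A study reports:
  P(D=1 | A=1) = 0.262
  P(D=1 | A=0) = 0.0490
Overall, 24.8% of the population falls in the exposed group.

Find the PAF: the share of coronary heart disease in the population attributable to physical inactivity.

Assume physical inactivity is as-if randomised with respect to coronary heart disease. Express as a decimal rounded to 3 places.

Let p₁ = 0.262, p₀ = 0.049.
Overall risk P(Y=1) = π·p₁ + (1−π)·p₀ = 0.248×0.262 + 0.752×0.049 = 0.10182.
Under exogeneity, PAF = [P(Y=1) − p₀] / P(Y=1).
PAF = (0.10182 − 0.049) / 0.10182 ≈ 0.5188

PAF ≈ 0.519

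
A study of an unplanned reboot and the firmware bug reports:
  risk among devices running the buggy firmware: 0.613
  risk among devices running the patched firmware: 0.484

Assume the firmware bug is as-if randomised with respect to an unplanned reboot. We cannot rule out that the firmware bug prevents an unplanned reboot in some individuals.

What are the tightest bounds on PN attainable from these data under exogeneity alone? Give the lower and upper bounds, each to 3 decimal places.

Let p₁ = 0.613, p₀ = 0.484.
Under exogeneity alone the bounds on PN are max{0,(p₁−p₀)/p₁} ≤ PN ≤ min{1,(1−p₀)/p₁}.
  lower = (p₁ − p₀)/p₁ = 0.129 / 0.613 ≈ 0.2104
  upper = min{1, (1 − p₀)/p₁} = 0.516 / 0.613 ≈ 0.8418

0.210 ≤ PN ≤ 0.842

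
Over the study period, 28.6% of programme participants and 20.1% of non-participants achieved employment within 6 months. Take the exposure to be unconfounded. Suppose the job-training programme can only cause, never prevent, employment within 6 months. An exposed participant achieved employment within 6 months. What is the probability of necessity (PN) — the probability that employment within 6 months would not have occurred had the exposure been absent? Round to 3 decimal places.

p₁ = 0.286, p₀ = 0.201.
Under exogeneity and monotonicity, PN = (p₁ − p₀) / p₁.
PN = (0.286 − 0.201) / 0.286 = 0.085 / 0.286 ≈ 0.2972

PN ≈ 0.297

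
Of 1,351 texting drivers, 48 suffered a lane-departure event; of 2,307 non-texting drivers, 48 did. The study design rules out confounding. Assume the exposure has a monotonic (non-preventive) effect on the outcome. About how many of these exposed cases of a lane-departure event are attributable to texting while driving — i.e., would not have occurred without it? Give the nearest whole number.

about 20 cases

p₁ = P(outcome | exposed) = 48/1351 = 0.035529
p₀ = P(outcome | unexposed) = 48/2307 = 0.020806
PN = (p₁ − p₀)/p₁ = (0.035529 − 0.020806) / 0.035529 ≈ 0.41439.
Attributable cases ≈ PN × (exposed cases) = 0.41439 × 48 ≈ 19.89.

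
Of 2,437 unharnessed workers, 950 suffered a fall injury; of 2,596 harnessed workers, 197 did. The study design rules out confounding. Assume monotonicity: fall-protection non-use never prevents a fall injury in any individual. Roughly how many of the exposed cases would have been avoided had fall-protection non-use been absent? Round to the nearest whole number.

about 765 cases

p₁ = P(outcome | exposed) = 950/2437 = 0.38982
p₀ = P(outcome | unexposed) = 197/2596 = 0.075886
PN = (p₁ − p₀)/p₁ = (0.38982 − 0.075886) / 0.38982 ≈ 0.80533.
Attributable cases ≈ PN × (exposed cases) = 0.80533 × 950 ≈ 765.07.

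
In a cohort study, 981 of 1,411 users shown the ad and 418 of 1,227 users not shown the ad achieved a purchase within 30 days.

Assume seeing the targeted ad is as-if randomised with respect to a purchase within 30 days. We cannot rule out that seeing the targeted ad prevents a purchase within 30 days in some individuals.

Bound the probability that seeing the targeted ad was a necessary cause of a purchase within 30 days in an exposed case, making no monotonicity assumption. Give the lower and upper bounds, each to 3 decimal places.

0.510 ≤ PN ≤ 0.948

p₁ = P(outcome | exposed) = 981/1411 = 0.69525
p₀ = P(outcome | unexposed) = 418/1227 = 0.34067
Under exogeneity alone the bounds on PN are max{0,(p₁−p₀)/p₁} ≤ PN ≤ min{1,(1−p₀)/p₁}.
  lower = (p₁ − p₀)/p₁ = 0.35458 / 0.69525 ≈ 0.5100
  upper = min{1, (1 − p₀)/p₁} = 0.65933 / 0.69525 ≈ 0.9483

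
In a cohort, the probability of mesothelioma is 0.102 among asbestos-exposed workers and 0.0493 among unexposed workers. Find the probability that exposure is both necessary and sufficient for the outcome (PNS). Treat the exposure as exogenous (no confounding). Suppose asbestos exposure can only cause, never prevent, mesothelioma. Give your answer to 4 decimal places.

Let p₁ = 0.102, p₀ = 0.0493.
Under exogeneity and monotonicity, PNS = p₁ − p₀.
PNS = 0.102 − 0.0493 = 0.0527

PNS ≈ 0.0527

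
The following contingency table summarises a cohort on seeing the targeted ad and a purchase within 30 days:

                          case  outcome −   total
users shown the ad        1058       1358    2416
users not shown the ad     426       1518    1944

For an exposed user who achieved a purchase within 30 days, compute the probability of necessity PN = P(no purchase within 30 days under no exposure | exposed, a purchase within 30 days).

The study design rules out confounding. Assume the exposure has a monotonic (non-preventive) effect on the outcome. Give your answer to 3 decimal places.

PN ≈ 0.500

p₁ = P(outcome | exposed) = 1058/2416 = 0.43791
p₀ = P(outcome | unexposed) = 426/1944 = 0.21914
Under exogeneity and monotonicity, PN = (p₁ − p₀) / p₁.
PN = (0.43791 − 0.21914) / 0.43791 = 0.21878 / 0.43791 ≈ 0.4996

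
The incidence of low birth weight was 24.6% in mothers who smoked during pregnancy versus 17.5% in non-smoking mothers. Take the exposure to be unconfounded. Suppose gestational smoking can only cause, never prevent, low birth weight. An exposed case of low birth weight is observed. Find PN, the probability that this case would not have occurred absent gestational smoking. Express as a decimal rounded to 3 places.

PN ≈ 0.289

p₁ = 0.246, p₀ = 0.175.
Under exogeneity and monotonicity, PN = (p₁ − p₀) / p₁.
PN = (0.246 − 0.175) / 0.246 = 0.071 / 0.246 ≈ 0.2886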